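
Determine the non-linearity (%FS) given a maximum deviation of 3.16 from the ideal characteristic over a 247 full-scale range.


Linearity error = (max deviation / full scale) * 100%.
Linearity = (3.16 / 247) * 100
Linearity = 1.279 %FS

1.279 %FS


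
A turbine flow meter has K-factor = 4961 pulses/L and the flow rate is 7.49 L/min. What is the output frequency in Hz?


Frequency = K * Q / 60 (converting L/min to L/s).
f = 4961 * 7.49 / 60
f = 37157.89 / 60
f = 619.3 Hz

619.3 Hz


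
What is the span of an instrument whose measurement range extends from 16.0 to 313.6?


Span = upper range - lower range.
Span = 313.6 - (16.0)
Span = 297.6

297.6


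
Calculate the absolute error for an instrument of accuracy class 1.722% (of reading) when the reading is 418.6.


Absolute error = (accuracy% / 100) * reading.
Error = (1.722 / 100) * 418.6
Error = 0.01722 * 418.6
Error = 7.2083

7.2083


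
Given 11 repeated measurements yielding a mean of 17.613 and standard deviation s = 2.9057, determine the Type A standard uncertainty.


The standard uncertainty for Type A evaluation is u = s / sqrt(n).
u = 2.9057 / sqrt(11)
u = 2.9057 / 3.3166
u = 0.8761

0.8761


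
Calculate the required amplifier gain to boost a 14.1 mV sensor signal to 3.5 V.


Gain = Vout / Vin (converting to same units).
G = 3.5 V / 14.1 mV
G = 3500.0 mV / 14.1 mV
G = 248.23

248.23


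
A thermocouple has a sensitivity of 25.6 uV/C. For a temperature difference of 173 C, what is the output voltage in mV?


The thermocouple output V = sensitivity * dT.
V = 25.6 uV/C * 173 C
V = 4428.8 uV
V = 4.429 mV

4.429 mV


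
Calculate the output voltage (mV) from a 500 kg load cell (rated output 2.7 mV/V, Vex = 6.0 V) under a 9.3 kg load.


Vout = rated_output * Vex * (load / capacity).
Vout = 2.7 * 6.0 * (9.3 / 500)
Vout = 2.7 * 6.0 * 0.0186
Vout = 0.301 mV

0.301 mV


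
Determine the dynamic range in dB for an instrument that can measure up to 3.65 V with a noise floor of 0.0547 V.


Dynamic range = 20 * log10(Vmax / Vnoise).
DR = 20 * log10(3.65 / 0.0547)
DR = 20 * log10(66.73)
DR = 36.49 dB

36.49 dB


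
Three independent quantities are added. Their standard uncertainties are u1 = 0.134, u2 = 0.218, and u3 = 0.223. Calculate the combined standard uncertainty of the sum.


For a sum of independent quantities, uc = sqrt(u1^2 + u2^2 + u3^2).
uc = sqrt(0.134^2 + 0.218^2 + 0.223^2)
uc = sqrt(0.017956 + 0.047524 + 0.049729)
uc = 0.3394

0.3394


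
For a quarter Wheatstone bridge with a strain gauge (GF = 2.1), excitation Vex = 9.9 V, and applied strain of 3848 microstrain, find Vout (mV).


Quarter bridge output: Vout = (GF * epsilon * Vex) / 4.
Vout = (2.1 * 3848e-6 * 9.9) / 4
Vout = 0.07999992 / 4 V
Vout = 0.01999998 V = 20.0 mV

20.0 mV


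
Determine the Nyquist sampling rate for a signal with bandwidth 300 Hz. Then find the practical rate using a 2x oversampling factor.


By Nyquist theorem, fs_min = 2 * fmax.
fs_min = 2 * 300 = 600 Hz
Practical rate = 2 * fs_min = 2 * 600 = 1200 Hz

fs_min = 600 Hz, fs_practical = 1200 Hz


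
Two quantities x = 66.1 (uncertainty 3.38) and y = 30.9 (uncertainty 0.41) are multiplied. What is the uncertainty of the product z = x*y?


For a product z = x*y, the relative uncertainty is:
uz/z = sqrt((ux/x)^2 + (uy/y)^2)
Relative uncertainties: ux/x = 3.38/66.1 = 0.051135
uy/y = 0.41/30.9 = 0.013269
z = 66.1 * 30.9 = 2042.5
uz = 2042.5 * sqrt(0.051135^2 + 0.013269^2) = 107.901

107.901


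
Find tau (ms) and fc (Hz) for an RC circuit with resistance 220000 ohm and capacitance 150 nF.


Time constant: tau = R * C.
tau = 220000 * 1.50e-07 = 0.033 s
tau = 33.0 ms
Cutoff frequency: fc = 1 / (2*pi*R*C).
fc = 1 / (2*pi*0.033) = 4.82 Hz

tau = 33.0 ms, fc = 4.82 Hz


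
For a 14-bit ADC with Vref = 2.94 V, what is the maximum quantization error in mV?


The maximum quantization error is +/- LSB/2.
LSB = Vref / 2^n = 2.94 / 16384 = 0.00017944 V
Max error = LSB / 2 = 0.00017944 / 2 = 8.972e-05 V
Max error = 0.0897 mV

0.0897 mV


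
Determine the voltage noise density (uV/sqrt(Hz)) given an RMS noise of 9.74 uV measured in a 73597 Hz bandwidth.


Noise spectral density = Vrms / sqrt(BW).
NSD = 9.74 / sqrt(73597)
NSD = 9.74 / 271.2877
NSD = 0.0359 uV/sqrt(Hz)

0.0359 uV/sqrt(Hz)


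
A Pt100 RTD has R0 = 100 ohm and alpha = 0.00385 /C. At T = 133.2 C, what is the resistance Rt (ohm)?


The RTD equation: Rt = R0 * (1 + alpha * T).
Rt = 100 * (1 + 0.00385 * 133.2)
Rt = 100 * (1 + 0.51282)
Rt = 100 * 1.51282
Rt = 151.282 ohm

151.282 ohm


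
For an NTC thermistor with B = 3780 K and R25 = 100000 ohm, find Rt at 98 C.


NTC thermistor equation: Rt = R25 * exp(B * (1/T - 1/T25)).
T in Kelvin: 371.15 K, T25 = 298.15 K
1/T - 1/T25 = 1/371.15 - 1/298.15 = -0.00065969
B * (1/T - 1/T25) = 3780 * -0.00065969 = -2.4936
Rt = 100000 * exp(-2.4936) = 8261.0 ohm

8261.0 ohm


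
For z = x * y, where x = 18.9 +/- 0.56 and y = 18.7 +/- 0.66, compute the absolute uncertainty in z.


For a product z = x*y, the relative uncertainty is:
uz/z = sqrt((ux/x)^2 + (uy/y)^2)
Relative uncertainties: ux/x = 0.56/18.9 = 0.02963
uy/y = 0.66/18.7 = 0.035294
z = 18.9 * 18.7 = 353.4
uz = 353.4 * sqrt(0.02963^2 + 0.035294^2) = 16.287

16.287


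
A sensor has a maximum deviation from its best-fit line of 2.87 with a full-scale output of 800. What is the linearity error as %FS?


Linearity error = (max deviation / full scale) * 100%.
Linearity = (2.87 / 800) * 100
Linearity = 0.359 %FS

0.359 %FS


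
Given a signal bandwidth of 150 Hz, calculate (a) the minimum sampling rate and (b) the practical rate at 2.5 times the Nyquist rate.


By Nyquist theorem, fs_min = 2 * fmax.
fs_min = 2 * 150 = 300 Hz
Practical rate = 2.5 * fs_min = 2.5 * 300 = 750 Hz

fs_min = 300 Hz, fs_practical = 750 Hz


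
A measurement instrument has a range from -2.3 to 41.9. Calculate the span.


Span = upper range - lower range.
Span = 41.9 - (-2.3)
Span = 44.2

44.2


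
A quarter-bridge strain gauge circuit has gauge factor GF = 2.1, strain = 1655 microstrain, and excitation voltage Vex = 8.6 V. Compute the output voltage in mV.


Quarter bridge output: Vout = (GF * epsilon * Vex) / 4.
Vout = (2.1 * 1655e-6 * 8.6) / 4
Vout = 0.0298893 / 4 V
Vout = 0.00747232 V = 7.4723 mV

7.4723 mV


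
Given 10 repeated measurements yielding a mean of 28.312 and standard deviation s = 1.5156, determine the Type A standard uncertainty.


The standard uncertainty for Type A evaluation is u = s / sqrt(n).
u = 1.5156 / sqrt(10)
u = 1.5156 / 3.1623
u = 0.4793

0.4793


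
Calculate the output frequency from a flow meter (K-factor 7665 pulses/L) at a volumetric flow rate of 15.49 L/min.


Frequency = K * Q / 60 (converting L/min to L/s).
f = 7665 * 15.49 / 60
f = 118730.85 / 60
f = 1978.85 Hz

1978.85 Hz


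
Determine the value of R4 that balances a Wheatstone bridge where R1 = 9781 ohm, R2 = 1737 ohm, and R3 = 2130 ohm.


At balance: R1*R4 = R2*R3, so R4 = R2*R3/R1.
R4 = 1737 * 2130 / 9781
R4 = 3699810 / 9781
R4 = 378.27 ohm

378.27 ohm


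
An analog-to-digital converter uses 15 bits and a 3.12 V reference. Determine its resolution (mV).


The resolution (LSB) of an ADC is Vref / 2^n.
LSB = 3.12 / 2^15
LSB = 3.12 / 32768
LSB = 9.521e-05 V = 0.09521484 mV

0.09521484 mV


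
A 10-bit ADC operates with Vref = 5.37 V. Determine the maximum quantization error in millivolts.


The maximum quantization error is +/- LSB/2.
LSB = Vref / 2^n = 5.37 / 1024 = 0.00524414 V
Max error = LSB / 2 = 0.00524414 / 2 = 0.00262207 V
Max error = 2.6221 mV

2.6221 mV


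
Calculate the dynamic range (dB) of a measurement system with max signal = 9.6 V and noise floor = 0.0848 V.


Dynamic range = 20 * log10(Vmax / Vnoise).
DR = 20 * log10(9.6 / 0.0848)
DR = 20 * log10(113.21)
DR = 41.08 dB

41.08 dB


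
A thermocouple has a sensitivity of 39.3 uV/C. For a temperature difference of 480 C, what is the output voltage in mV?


The thermocouple output V = sensitivity * dT.
V = 39.3 uV/C * 480 C
V = 18864.0 uV
V = 18.864 mV

18.864 mV


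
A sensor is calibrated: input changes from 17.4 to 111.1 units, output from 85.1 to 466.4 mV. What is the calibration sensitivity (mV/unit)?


Sensitivity = (y2 - y1) / (x2 - x1).
S = (466.4 - 85.1) / (111.1 - 17.4)
S = 381.3 / 93.7
S = 4.0694 mV/unit

4.0694 mV/unit


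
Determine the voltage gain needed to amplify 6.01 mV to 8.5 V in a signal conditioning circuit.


Gain = Vout / Vin (converting to same units).
G = 8.5 V / 6.01 mV
G = 8500.0 mV / 6.01 mV
G = 1414.31

1414.31


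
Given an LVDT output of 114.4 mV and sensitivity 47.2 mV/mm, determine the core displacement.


Displacement = Vout / sensitivity.
d = 114.4 / 47.2
d = 2.424 mm

2.424 mm


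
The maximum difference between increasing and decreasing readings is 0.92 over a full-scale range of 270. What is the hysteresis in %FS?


Hysteresis = (max difference / full scale) * 100%.
H = (0.92 / 270) * 100
H = 0.341 %FS

0.341 %FS


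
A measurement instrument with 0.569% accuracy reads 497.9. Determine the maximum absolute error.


Absolute error = (accuracy% / 100) * reading.
Error = (0.569 / 100) * 497.9
Error = 0.00569 * 497.9
Error = 2.8331

2.8331


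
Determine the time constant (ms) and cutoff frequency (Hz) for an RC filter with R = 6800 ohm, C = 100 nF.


Time constant: tau = R * C.
tau = 6800 * 1.00e-07 = 0.00068 s
tau = 0.68 ms
Cutoff frequency: fc = 1 / (2*pi*R*C).
fc = 1 / (2*pi*0.00068) = 234.05 Hz

tau = 0.68 ms, fc = 234.05 Hz


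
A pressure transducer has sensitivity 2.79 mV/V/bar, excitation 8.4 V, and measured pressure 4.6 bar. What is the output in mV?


Output = sensitivity * Vex * P.
Vout = 2.79 * 8.4 * 4.6
Vout = 23.436 * 4.6
Vout = 107.81 mV

107.81 mV


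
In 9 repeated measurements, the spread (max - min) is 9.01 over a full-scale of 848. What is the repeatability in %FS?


Repeatability = (spread / full scale) * 100%.
R = (9.01 / 848) * 100
R = 1.062 %FS

1.062 %FS


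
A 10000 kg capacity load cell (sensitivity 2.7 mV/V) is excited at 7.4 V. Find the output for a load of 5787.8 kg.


Vout = rated_output * Vex * (load / capacity).
Vout = 2.7 * 7.4 * (5787.8 / 10000)
Vout = 2.7 * 7.4 * 0.57878
Vout = 11.564 mV

11.564 mV


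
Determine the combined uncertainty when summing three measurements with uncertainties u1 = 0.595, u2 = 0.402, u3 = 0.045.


For a sum of independent quantities, uc = sqrt(u1^2 + u2^2 + u3^2).
uc = sqrt(0.595^2 + 0.402^2 + 0.045^2)
uc = sqrt(0.354025 + 0.161604 + 0.002025)
uc = 0.7195

0.7195


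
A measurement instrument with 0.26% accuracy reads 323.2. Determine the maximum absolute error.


Absolute error = (accuracy% / 100) * reading.
Error = (0.26 / 100) * 323.2
Error = 0.0026 * 323.2
Error = 0.8403

0.8403


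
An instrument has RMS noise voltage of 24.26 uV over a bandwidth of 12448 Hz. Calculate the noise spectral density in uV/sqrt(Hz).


Noise spectral density = Vrms / sqrt(BW).
NSD = 24.26 / sqrt(12448)
NSD = 24.26 / 111.5706
NSD = 0.2174 uV/sqrt(Hz)

0.2174 uV/sqrt(Hz)


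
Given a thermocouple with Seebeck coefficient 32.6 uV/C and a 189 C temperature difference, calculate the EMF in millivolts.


The thermocouple output V = sensitivity * dT.
V = 32.6 uV/C * 189 C
V = 6161.4 uV
V = 6.161 mV

6.161 mV


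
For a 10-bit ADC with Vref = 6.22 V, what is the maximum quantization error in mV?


The maximum quantization error is +/- LSB/2.
LSB = Vref / 2^n = 6.22 / 1024 = 0.00607422 V
Max error = LSB / 2 = 0.00607422 / 2 = 0.00303711 V
Max error = 3.0371 mV

3.0371 mV


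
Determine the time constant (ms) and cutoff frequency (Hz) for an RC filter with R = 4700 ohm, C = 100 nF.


Time constant: tau = R * C.
tau = 4700 * 1.00e-07 = 0.00047 s
tau = 0.47 ms
Cutoff frequency: fc = 1 / (2*pi*R*C).
fc = 1 / (2*pi*0.00047) = 338.63 Hz

tau = 0.47 ms, fc = 338.63 Hz


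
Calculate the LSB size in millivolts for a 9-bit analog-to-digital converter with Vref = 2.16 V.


The resolution (LSB) of an ADC is Vref / 2^n.
LSB = 2.16 / 2^9
LSB = 2.16 / 512
LSB = 0.00421875 V = 4.21875 mV

4.21875 mV


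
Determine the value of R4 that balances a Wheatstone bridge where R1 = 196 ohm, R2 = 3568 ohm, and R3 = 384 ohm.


At balance: R1*R4 = R2*R3, so R4 = R2*R3/R1.
R4 = 3568 * 384 / 196
R4 = 1370112 / 196
R4 = 6990.37 ohm

6990.37 ohm


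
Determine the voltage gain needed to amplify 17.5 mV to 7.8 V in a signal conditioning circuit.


Gain = Vout / Vin (converting to same units).
G = 7.8 V / 17.5 mV
G = 7800.0 mV / 17.5 mV
G = 445.71

445.71


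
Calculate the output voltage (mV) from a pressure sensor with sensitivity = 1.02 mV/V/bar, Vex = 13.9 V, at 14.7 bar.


Output = sensitivity * Vex * P.
Vout = 1.02 * 13.9 * 14.7
Vout = 14.178 * 14.7
Vout = 208.42 mV

208.42 mV


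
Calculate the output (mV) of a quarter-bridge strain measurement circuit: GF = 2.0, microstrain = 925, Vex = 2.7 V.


Quarter bridge output: Vout = (GF * epsilon * Vex) / 4.
Vout = (2.0 * 925e-6 * 2.7) / 4
Vout = 0.004995 / 4 V
Vout = 0.00124875 V = 1.2488 mV

1.2488 mV


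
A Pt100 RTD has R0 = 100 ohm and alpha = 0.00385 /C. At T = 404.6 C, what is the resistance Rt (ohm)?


The RTD equation: Rt = R0 * (1 + alpha * T).
Rt = 100 * (1 + 0.00385 * 404.6)
Rt = 100 * (1 + 1.55771)
Rt = 100 * 2.55771
Rt = 255.771 ohm

255.771 ohm


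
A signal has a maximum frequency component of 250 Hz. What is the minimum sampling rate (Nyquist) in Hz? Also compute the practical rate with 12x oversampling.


By Nyquist theorem, fs_min = 2 * fmax.
fs_min = 2 * 250 = 500 Hz
Practical rate = 12 * fs_min = 12 * 500 = 6000 Hz

fs_min = 500 Hz, fs_practical = 6000 Hz


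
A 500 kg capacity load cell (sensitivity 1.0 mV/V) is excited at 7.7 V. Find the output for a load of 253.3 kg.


Vout = rated_output * Vex * (load / capacity).
Vout = 1.0 * 7.7 * (253.3 / 500)
Vout = 1.0 * 7.7 * 0.5066
Vout = 3.901 mV

3.901 mV


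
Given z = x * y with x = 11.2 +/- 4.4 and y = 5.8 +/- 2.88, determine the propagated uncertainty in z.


For a product z = x*y, the relative uncertainty is:
uz/z = sqrt((ux/x)^2 + (uy/y)^2)
Relative uncertainties: ux/x = 4.4/11.2 = 0.392857
uy/y = 2.88/5.8 = 0.496552
z = 11.2 * 5.8 = 65.0
uz = 65.0 * sqrt(0.392857^2 + 0.496552^2) = 41.131

41.131


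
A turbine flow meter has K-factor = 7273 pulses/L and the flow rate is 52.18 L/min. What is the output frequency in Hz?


Frequency = K * Q / 60 (converting L/min to L/s).
f = 7273 * 52.18 / 60
f = 379505.14 / 60
f = 6325.09 Hz

6325.09 Hz


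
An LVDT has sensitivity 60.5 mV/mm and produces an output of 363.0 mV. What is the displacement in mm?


Displacement = Vout / sensitivity.
d = 363.0 / 60.5
d = 6.0 mm

6.0 mm


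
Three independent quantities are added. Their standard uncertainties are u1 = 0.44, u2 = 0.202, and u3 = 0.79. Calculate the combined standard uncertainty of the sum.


For a sum of independent quantities, uc = sqrt(u1^2 + u2^2 + u3^2).
uc = sqrt(0.44^2 + 0.202^2 + 0.79^2)
uc = sqrt(0.1936 + 0.040804 + 0.6241)
uc = 0.9266

0.9266


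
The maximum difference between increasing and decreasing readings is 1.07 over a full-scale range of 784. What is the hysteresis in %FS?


Hysteresis = (max difference / full scale) * 100%.
H = (1.07 / 784) * 100
H = 0.136 %FS

0.136 %FS


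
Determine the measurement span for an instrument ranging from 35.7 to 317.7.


Span = upper range - lower range.
Span = 317.7 - (35.7)
Span = 282.0

282.0


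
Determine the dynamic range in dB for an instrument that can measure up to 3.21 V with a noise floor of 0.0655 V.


Dynamic range = 20 * log10(Vmax / Vnoise).
DR = 20 * log10(3.21 / 0.0655)
DR = 20 * log10(49.01)
DR = 33.81 dB

33.81 dB


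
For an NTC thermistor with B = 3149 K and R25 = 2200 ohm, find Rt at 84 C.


NTC thermistor equation: Rt = R25 * exp(B * (1/T - 1/T25)).
T in Kelvin: 357.15 K, T25 = 298.15 K
1/T - 1/T25 = 1/357.15 - 1/298.15 = -0.00055407
B * (1/T - 1/T25) = 3149 * -0.00055407 = -1.7448
Rt = 2200 * exp(-1.7448) = 384.3 ohm

384.3 ohm


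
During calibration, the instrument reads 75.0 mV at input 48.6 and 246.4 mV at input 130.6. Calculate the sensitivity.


Sensitivity = (y2 - y1) / (x2 - x1).
S = (246.4 - 75.0) / (130.6 - 48.6)
S = 171.4 / 82.0
S = 2.0902 mV/unit

2.0902 mV/unit


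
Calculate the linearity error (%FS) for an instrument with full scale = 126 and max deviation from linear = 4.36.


Linearity error = (max deviation / full scale) * 100%.
Linearity = (4.36 / 126) * 100
Linearity = 3.46 %FS

3.46 %FS


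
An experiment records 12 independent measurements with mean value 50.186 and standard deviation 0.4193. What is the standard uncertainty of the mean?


The standard uncertainty for Type A evaluation is u = s / sqrt(n).
u = 0.4193 / sqrt(12)
u = 0.4193 / 3.4641
u = 0.121

0.121


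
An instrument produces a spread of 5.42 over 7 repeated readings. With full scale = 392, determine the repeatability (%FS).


Repeatability = (spread / full scale) * 100%.
R = (5.42 / 392) * 100
R = 1.383 %FS

1.383 %FS


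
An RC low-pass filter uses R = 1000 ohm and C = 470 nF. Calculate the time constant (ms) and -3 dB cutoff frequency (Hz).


Time constant: tau = R * C.
tau = 1000 * 4.70e-07 = 0.00047 s
tau = 0.47 ms
Cutoff frequency: fc = 1 / (2*pi*R*C).
fc = 1 / (2*pi*0.00047) = 338.63 Hz

tau = 0.47 ms, fc = 338.63 Hz


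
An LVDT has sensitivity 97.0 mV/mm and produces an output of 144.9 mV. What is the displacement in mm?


Displacement = Vout / sensitivity.
d = 144.9 / 97.0
d = 1.494 mm

1.494 mm


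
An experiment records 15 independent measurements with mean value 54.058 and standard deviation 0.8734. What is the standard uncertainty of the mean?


The standard uncertainty for Type A evaluation is u = s / sqrt(n).
u = 0.8734 / sqrt(15)
u = 0.8734 / 3.873
u = 0.2255

0.2255


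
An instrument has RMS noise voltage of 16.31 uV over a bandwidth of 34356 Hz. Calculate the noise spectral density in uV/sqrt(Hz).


Noise spectral density = Vrms / sqrt(BW).
NSD = 16.31 / sqrt(34356)
NSD = 16.31 / 185.3537
NSD = 0.088 uV/sqrt(Hz)

0.088 uV/sqrt(Hz)


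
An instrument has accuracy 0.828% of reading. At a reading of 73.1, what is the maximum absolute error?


Absolute error = (accuracy% / 100) * reading.
Error = (0.828 / 100) * 73.1
Error = 0.00828 * 73.1
Error = 0.6053

0.6053


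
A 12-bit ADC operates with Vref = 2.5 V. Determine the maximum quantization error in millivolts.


The maximum quantization error is +/- LSB/2.
LSB = Vref / 2^n = 2.5 / 4096 = 0.00061035 V
Max error = LSB / 2 = 0.00061035 / 2 = 0.00030518 V
Max error = 0.3052 mV

0.3052 mV


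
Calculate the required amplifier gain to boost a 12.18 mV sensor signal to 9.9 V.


Gain = Vout / Vin (converting to same units).
G = 9.9 V / 12.18 mV
G = 9900.0 mV / 12.18 mV
G = 812.81

812.81


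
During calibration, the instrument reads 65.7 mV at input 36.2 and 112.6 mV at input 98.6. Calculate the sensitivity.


Sensitivity = (y2 - y1) / (x2 - x1).
S = (112.6 - 65.7) / (98.6 - 36.2)
S = 46.9 / 62.4
S = 0.7516 mV/unit

0.7516 mV/unit


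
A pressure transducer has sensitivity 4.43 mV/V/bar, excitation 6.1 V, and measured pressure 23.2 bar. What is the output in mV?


Output = sensitivity * Vex * P.
Vout = 4.43 * 6.1 * 23.2
Vout = 27.023 * 23.2
Vout = 626.93 mV

626.93 mV


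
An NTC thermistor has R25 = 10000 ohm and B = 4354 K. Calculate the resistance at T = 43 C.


NTC thermistor equation: Rt = R25 * exp(B * (1/T - 1/T25)).
T in Kelvin: 316.15 K, T25 = 298.15 K
1/T - 1/T25 = 1/316.15 - 1/298.15 = -0.00019096
B * (1/T - 1/T25) = 4354 * -0.00019096 = -0.8314
Rt = 10000 * exp(-0.8314) = 4354.2 ohm

4354.2 ohm


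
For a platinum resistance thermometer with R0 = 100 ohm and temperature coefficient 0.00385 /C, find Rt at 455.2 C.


The RTD equation: Rt = R0 * (1 + alpha * T).
Rt = 100 * (1 + 0.00385 * 455.2)
Rt = 100 * (1 + 1.75252)
Rt = 100 * 2.75252
Rt = 275.252 ohm

275.252 ohm


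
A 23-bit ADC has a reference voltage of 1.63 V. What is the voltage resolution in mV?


The resolution (LSB) of an ADC is Vref / 2^n.
LSB = 1.63 / 2^23
LSB = 1.63 / 8388608
LSB = 1.9e-07 V = 0.00019431 mV

0.00019431 mV


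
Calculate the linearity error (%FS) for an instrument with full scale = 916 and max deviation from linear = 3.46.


Linearity error = (max deviation / full scale) * 100%.
Linearity = (3.46 / 916) * 100
Linearity = 0.378 %FS

0.378 %FS


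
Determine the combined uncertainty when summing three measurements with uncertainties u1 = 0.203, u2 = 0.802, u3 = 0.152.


For a sum of independent quantities, uc = sqrt(u1^2 + u2^2 + u3^2).
uc = sqrt(0.203^2 + 0.802^2 + 0.152^2)
uc = sqrt(0.041209 + 0.643204 + 0.023104)
uc = 0.8411

0.8411


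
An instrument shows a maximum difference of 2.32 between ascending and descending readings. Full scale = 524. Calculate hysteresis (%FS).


Hysteresis = (max difference / full scale) * 100%.
H = (2.32 / 524) * 100
H = 0.443 %FS

0.443 %FS


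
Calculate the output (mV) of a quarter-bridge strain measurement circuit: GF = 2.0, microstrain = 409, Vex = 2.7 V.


Quarter bridge output: Vout = (GF * epsilon * Vex) / 4.
Vout = (2.0 * 409e-6 * 2.7) / 4
Vout = 0.0022086 / 4 V
Vout = 0.00055215 V = 0.5521 mV

0.5521 mV


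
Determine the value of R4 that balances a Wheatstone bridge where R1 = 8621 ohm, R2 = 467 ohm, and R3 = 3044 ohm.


At balance: R1*R4 = R2*R3, so R4 = R2*R3/R1.
R4 = 467 * 3044 / 8621
R4 = 1421548 / 8621
R4 = 164.89 ohm

164.89 ohm


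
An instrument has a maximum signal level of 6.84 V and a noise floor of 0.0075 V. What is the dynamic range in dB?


Dynamic range = 20 * log10(Vmax / Vnoise).
DR = 20 * log10(6.84 / 0.0075)
DR = 20 * log10(912.0)
DR = 59.2 dB

59.2 dB


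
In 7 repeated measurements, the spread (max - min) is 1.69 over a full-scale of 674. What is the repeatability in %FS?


Repeatability = (spread / full scale) * 100%.
R = (1.69 / 674) * 100
R = 0.251 %FS

0.251 %FS


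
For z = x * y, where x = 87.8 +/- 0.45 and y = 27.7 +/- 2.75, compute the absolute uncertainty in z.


For a product z = x*y, the relative uncertainty is:
uz/z = sqrt((ux/x)^2 + (uy/y)^2)
Relative uncertainties: ux/x = 0.45/87.8 = 0.005125
uy/y = 2.75/27.7 = 0.099278
z = 87.8 * 27.7 = 2432.1
uz = 2432.1 * sqrt(0.005125^2 + 0.099278^2) = 241.772

241.772


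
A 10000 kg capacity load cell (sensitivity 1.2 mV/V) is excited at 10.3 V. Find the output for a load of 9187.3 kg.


Vout = rated_output * Vex * (load / capacity).
Vout = 1.2 * 10.3 * (9187.3 / 10000)
Vout = 1.2 * 10.3 * 0.91873
Vout = 11.356 mV

11.356 mV


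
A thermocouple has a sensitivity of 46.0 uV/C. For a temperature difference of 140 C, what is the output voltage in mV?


The thermocouple output V = sensitivity * dT.
V = 46.0 uV/C * 140 C
V = 6440.0 uV
V = 6.44 mV

6.44 mV


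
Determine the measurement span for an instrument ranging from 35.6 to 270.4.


Span = upper range - lower range.
Span = 270.4 - (35.6)
Span = 234.8

234.8


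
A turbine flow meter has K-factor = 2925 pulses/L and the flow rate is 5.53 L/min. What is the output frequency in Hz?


Frequency = K * Q / 60 (converting L/min to L/s).
f = 2925 * 5.53 / 60
f = 16175.25 / 60
f = 269.59 Hz

269.59 Hz


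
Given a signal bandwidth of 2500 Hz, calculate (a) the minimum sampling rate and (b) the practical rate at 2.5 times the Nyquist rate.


By Nyquist theorem, fs_min = 2 * fmax.
fs_min = 2 * 2500 = 5000 Hz
Practical rate = 2.5 * fs_min = 2.5 * 5000 = 12500 Hz

fs_min = 5000 Hz, fs_practical = 12500 Hz


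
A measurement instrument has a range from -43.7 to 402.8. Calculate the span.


Span = upper range - lower range.
Span = 402.8 - (-43.7)
Span = 446.5

446.5


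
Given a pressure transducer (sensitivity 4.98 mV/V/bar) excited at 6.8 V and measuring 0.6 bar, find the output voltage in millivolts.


Output = sensitivity * Vex * P.
Vout = 4.98 * 6.8 * 0.6
Vout = 33.864 * 0.6
Vout = 20.32 mV

20.32 mV


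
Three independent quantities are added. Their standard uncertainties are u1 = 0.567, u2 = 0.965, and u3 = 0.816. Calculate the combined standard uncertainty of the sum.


For a sum of independent quantities, uc = sqrt(u1^2 + u2^2 + u3^2).
uc = sqrt(0.567^2 + 0.965^2 + 0.816^2)
uc = sqrt(0.321489 + 0.931225 + 0.665856)
uc = 1.3851

1.3851


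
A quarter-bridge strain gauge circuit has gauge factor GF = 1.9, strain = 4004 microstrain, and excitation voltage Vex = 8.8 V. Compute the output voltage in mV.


Quarter bridge output: Vout = (GF * epsilon * Vex) / 4.
Vout = (1.9 * 4004e-6 * 8.8) / 4
Vout = 0.06694688 / 4 V
Vout = 0.01673672 V = 16.7367 mV

16.7367 mV


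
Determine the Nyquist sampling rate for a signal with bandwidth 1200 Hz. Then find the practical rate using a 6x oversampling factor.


By Nyquist theorem, fs_min = 2 * fmax.
fs_min = 2 * 1200 = 2400 Hz
Practical rate = 6 * fs_min = 6 * 2400 = 14400 Hz

fs_min = 2400 Hz, fs_practical = 14400 Hz


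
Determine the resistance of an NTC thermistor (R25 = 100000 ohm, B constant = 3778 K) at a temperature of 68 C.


NTC thermistor equation: Rt = R25 * exp(B * (1/T - 1/T25)).
T in Kelvin: 341.15 K, T25 = 298.15 K
1/T - 1/T25 = 1/341.15 - 1/298.15 = -0.00042275
B * (1/T - 1/T25) = 3778 * -0.00042275 = -1.5972
Rt = 100000 * exp(-1.5972) = 20246.9 ohm

20246.9 ohm


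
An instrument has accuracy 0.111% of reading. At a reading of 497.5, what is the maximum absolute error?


Absolute error = (accuracy% / 100) * reading.
Error = (0.111 / 100) * 497.5
Error = 0.00111 * 497.5
Error = 0.5522

0.5522


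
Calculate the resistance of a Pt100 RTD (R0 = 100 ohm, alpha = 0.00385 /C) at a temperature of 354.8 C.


The RTD equation: Rt = R0 * (1 + alpha * T).
Rt = 100 * (1 + 0.00385 * 354.8)
Rt = 100 * (1 + 1.36598)
Rt = 100 * 2.36598
Rt = 236.598 ohm

236.598 ohm


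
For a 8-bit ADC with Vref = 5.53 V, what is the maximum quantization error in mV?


The maximum quantization error is +/- LSB/2.
LSB = Vref / 2^n = 5.53 / 256 = 0.02160156 V
Max error = LSB / 2 = 0.02160156 / 2 = 0.01080078 V
Max error = 10.8008 mV

10.8008 mV


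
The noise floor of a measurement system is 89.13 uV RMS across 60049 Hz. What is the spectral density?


Noise spectral density = Vrms / sqrt(BW).
NSD = 89.13 / sqrt(60049)
NSD = 89.13 / 245.049
NSD = 0.3637 uV/sqrt(Hz)

0.3637 uV/sqrt(Hz)


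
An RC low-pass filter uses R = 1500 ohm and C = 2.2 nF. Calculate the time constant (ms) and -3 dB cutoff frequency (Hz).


Time constant: tau = R * C.
tau = 1500 * 2.20e-09 = 3.3e-06 s
tau = 0.0033 ms
Cutoff frequency: fc = 1 / (2*pi*R*C).
fc = 1 / (2*pi*3.3e-06) = 48228.77 Hz

tau = 0.0033 ms, fc = 48228.77 Hz


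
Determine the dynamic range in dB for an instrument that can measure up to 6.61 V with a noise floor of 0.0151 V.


Dynamic range = 20 * log10(Vmax / Vnoise).
DR = 20 * log10(6.61 / 0.0151)
DR = 20 * log10(437.75)
DR = 52.82 dB

52.82 dB


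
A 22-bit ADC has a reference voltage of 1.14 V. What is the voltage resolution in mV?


The resolution (LSB) of an ADC is Vref / 2^n.
LSB = 1.14 / 2^22
LSB = 1.14 / 4194304
LSB = 2.7e-07 V = 0.0002718 mV

0.0002718 mV


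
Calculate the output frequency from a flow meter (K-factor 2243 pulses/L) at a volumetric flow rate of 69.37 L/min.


Frequency = K * Q / 60 (converting L/min to L/s).
f = 2243 * 69.37 / 60
f = 155596.91 / 60
f = 2593.28 Hz

2593.28 Hz


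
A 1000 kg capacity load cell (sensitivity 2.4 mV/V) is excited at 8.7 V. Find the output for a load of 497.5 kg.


Vout = rated_output * Vex * (load / capacity).
Vout = 2.4 * 8.7 * (497.5 / 1000)
Vout = 2.4 * 8.7 * 0.4975
Vout = 10.388 mV

10.388 mV


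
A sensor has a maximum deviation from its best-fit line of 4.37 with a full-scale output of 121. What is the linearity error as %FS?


Linearity error = (max deviation / full scale) * 100%.
Linearity = (4.37 / 121) * 100
Linearity = 3.612 %FS

3.612 %FS


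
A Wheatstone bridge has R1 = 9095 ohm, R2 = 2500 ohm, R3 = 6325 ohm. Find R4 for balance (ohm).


At balance: R1*R4 = R2*R3, so R4 = R2*R3/R1.
R4 = 2500 * 6325 / 9095
R4 = 15812500 / 9095
R4 = 1738.59 ohm

1738.59 ohm


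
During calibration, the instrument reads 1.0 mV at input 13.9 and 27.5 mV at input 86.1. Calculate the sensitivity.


Sensitivity = (y2 - y1) / (x2 - x1).
S = (27.5 - 1.0) / (86.1 - 13.9)
S = 26.5 / 72.2
S = 0.367 mV/unit

0.367 mV/unit


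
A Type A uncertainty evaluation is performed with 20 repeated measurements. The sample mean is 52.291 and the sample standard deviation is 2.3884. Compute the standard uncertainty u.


The standard uncertainty for Type A evaluation is u = s / sqrt(n).
u = 2.3884 / sqrt(20)
u = 2.3884 / 4.4721
u = 0.5341

0.5341


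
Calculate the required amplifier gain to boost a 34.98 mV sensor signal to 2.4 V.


Gain = Vout / Vin (converting to same units).
G = 2.4 V / 34.98 mV
G = 2400.0 mV / 34.98 mV
G = 68.61

68.61


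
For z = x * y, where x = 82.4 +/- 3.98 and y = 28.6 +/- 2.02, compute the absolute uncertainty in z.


For a product z = x*y, the relative uncertainty is:
uz/z = sqrt((ux/x)^2 + (uy/y)^2)
Relative uncertainties: ux/x = 3.98/82.4 = 0.048301
uy/y = 2.02/28.6 = 0.070629
z = 82.4 * 28.6 = 2356.6
uz = 2356.6 * sqrt(0.048301^2 + 0.070629^2) = 201.648

201.648


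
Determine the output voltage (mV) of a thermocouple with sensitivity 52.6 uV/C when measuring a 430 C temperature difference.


The thermocouple output V = sensitivity * dT.
V = 52.6 uV/C * 430 C
V = 22618.0 uV
V = 22.618 mV

22.618 mV


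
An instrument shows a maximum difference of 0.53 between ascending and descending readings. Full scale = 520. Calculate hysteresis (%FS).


Hysteresis = (max difference / full scale) * 100%.
H = (0.53 / 520) * 100
H = 0.102 %FS

0.102 %FS


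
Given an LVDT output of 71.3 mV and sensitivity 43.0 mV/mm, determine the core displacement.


Displacement = Vout / sensitivity.
d = 71.3 / 43.0
d = 1.658 mm

1.658 mm


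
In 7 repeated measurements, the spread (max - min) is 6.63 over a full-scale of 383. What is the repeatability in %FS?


Repeatability = (spread / full scale) * 100%.
R = (6.63 / 383) * 100
R = 1.731 %FS

1.731 %FS


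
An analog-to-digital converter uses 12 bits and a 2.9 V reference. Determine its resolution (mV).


The resolution (LSB) of an ADC is Vref / 2^n.
LSB = 2.9 / 2^12
LSB = 2.9 / 4096
LSB = 0.00070801 V = 0.70800781 mV

0.70800781 mV


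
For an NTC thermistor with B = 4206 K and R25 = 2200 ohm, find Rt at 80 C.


NTC thermistor equation: Rt = R25 * exp(B * (1/T - 1/T25)).
T in Kelvin: 353.15 K, T25 = 298.15 K
1/T - 1/T25 = 1/353.15 - 1/298.15 = -0.00052236
B * (1/T - 1/T25) = 4206 * -0.00052236 = -2.197
Rt = 2200 * exp(-2.197) = 244.5 ohm

244.5 ohm


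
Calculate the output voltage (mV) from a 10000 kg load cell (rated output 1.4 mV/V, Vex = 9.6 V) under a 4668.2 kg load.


Vout = rated_output * Vex * (load / capacity).
Vout = 1.4 * 9.6 * (4668.2 / 10000)
Vout = 1.4 * 9.6 * 0.46682
Vout = 6.274 mV

6.274 mV


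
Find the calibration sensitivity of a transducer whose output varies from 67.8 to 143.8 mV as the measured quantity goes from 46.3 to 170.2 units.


Sensitivity = (y2 - y1) / (x2 - x1).
S = (143.8 - 67.8) / (170.2 - 46.3)
S = 76.0 / 123.9
S = 0.6134 mV/unit

0.6134 mV/unit


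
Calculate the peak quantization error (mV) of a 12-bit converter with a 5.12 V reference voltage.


The maximum quantization error is +/- LSB/2.
LSB = Vref / 2^n = 5.12 / 4096 = 0.00125 V
Max error = LSB / 2 = 0.00125 / 2 = 0.000625 V
Max error = 0.625 mV

0.625 mV


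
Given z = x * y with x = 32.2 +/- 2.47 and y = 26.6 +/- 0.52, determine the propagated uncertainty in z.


For a product z = x*y, the relative uncertainty is:
uz/z = sqrt((ux/x)^2 + (uy/y)^2)
Relative uncertainties: ux/x = 2.47/32.2 = 0.076708
uy/y = 0.52/26.6 = 0.019549
z = 32.2 * 26.6 = 856.5
uz = 856.5 * sqrt(0.076708^2 + 0.019549^2) = 67.802

67.802


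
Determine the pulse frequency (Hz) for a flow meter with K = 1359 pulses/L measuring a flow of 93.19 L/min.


Frequency = K * Q / 60 (converting L/min to L/s).
f = 1359 * 93.19 / 60
f = 126645.21 / 60
f = 2110.75 Hz

2110.75 Hz


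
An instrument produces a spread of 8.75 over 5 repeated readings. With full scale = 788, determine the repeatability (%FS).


Repeatability = (spread / full scale) * 100%.
R = (8.75 / 788) * 100
R = 1.11 %FS

1.11 %FS


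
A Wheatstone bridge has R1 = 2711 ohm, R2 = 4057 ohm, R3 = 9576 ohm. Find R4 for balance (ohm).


At balance: R1*R4 = R2*R3, so R4 = R2*R3/R1.
R4 = 4057 * 9576 / 2711
R4 = 38849832 / 2711
R4 = 14330.44 ohm

14330.44 ohm


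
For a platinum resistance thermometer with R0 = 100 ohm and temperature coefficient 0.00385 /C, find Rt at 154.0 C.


The RTD equation: Rt = R0 * (1 + alpha * T).
Rt = 100 * (1 + 0.00385 * 154.0)
Rt = 100 * (1 + 0.5929)
Rt = 100 * 1.5929
Rt = 159.29 ohm

159.29 ohm


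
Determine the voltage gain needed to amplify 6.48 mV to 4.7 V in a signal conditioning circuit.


Gain = Vout / Vin (converting to same units).
G = 4.7 V / 6.48 mV
G = 4700.0 mV / 6.48 mV
G = 725.31

725.31


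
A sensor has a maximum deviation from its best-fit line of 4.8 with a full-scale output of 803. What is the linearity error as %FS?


Linearity error = (max deviation / full scale) * 100%.
Linearity = (4.8 / 803) * 100
Linearity = 0.598 %FS

0.598 %FS


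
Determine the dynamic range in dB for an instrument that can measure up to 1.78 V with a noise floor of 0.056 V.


Dynamic range = 20 * log10(Vmax / Vnoise).
DR = 20 * log10(1.78 / 0.056)
DR = 20 * log10(31.79)
DR = 30.04 dB

30.04 dB


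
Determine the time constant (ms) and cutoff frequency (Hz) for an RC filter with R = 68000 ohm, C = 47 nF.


Time constant: tau = R * C.
tau = 68000 * 4.70e-08 = 0.003196 s
tau = 3.196 ms
Cutoff frequency: fc = 1 / (2*pi*R*C).
fc = 1 / (2*pi*0.003196) = 49.8 Hz

tau = 3.196 ms, fc = 49.8 Hz


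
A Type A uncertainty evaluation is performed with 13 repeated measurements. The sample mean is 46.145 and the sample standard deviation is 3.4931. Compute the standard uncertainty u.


The standard uncertainty for Type A evaluation is u = s / sqrt(n).
u = 3.4931 / sqrt(13)
u = 3.4931 / 3.6056
u = 0.9688

0.9688


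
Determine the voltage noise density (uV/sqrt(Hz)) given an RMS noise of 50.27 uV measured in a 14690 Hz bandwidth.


Noise spectral density = Vrms / sqrt(BW).
NSD = 50.27 / sqrt(14690)
NSD = 50.27 / 121.2023
NSD = 0.4148 uV/sqrt(Hz)

0.4148 uV/sqrt(Hz)


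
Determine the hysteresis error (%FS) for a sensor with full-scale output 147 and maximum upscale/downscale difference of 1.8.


Hysteresis = (max difference / full scale) * 100%.
H = (1.8 / 147) * 100
H = 1.224 %FS

1.224 %FS


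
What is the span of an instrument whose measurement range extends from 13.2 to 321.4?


Span = upper range - lower range.
Span = 321.4 - (13.2)
Span = 308.2

308.2


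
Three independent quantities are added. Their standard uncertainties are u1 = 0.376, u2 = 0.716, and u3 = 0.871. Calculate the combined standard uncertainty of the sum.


For a sum of independent quantities, uc = sqrt(u1^2 + u2^2 + u3^2).
uc = sqrt(0.376^2 + 0.716^2 + 0.871^2)
uc = sqrt(0.141376 + 0.512656 + 0.758641)
uc = 1.1886

1.1886


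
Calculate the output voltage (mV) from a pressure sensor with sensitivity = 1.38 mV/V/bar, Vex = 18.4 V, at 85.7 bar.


Output = sensitivity * Vex * P.
Vout = 1.38 * 18.4 * 85.7
Vout = 25.392 * 85.7
Vout = 2176.09 mV

2176.09 mV


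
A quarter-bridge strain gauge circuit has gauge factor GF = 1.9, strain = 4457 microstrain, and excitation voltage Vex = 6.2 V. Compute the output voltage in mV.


Quarter bridge output: Vout = (GF * epsilon * Vex) / 4.
Vout = (1.9 * 4457e-6 * 6.2) / 4
Vout = 0.05250346 / 4 V
Vout = 0.01312586 V = 13.1259 mV

13.1259 mV


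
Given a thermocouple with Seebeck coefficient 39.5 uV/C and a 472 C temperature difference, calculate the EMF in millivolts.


The thermocouple output V = sensitivity * dT.
V = 39.5 uV/C * 472 C
V = 18644.0 uV
V = 18.644 mV

18.644 mV


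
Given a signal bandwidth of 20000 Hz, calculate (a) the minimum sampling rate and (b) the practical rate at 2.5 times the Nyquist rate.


By Nyquist theorem, fs_min = 2 * fmax.
fs_min = 2 * 20000 = 40000 Hz
Practical rate = 2.5 * fs_min = 2.5 * 40000 = 100000 Hz

fs_min = 40000 Hz, fs_practical = 100000 Hz


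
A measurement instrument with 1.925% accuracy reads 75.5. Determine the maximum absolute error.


Absolute error = (accuracy% / 100) * reading.
Error = (1.925 / 100) * 75.5
Error = 0.01925 * 75.5
Error = 1.4534

1.4534


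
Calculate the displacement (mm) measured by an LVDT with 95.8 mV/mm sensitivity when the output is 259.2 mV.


Displacement = Vout / sensitivity.
d = 259.2 / 95.8
d = 2.706 mm

2.706 mm


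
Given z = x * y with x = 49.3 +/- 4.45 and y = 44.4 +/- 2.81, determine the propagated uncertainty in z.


For a product z = x*y, the relative uncertainty is:
uz/z = sqrt((ux/x)^2 + (uy/y)^2)
Relative uncertainties: ux/x = 4.45/49.3 = 0.090264
uy/y = 2.81/44.4 = 0.063288
z = 49.3 * 44.4 = 2188.9
uz = 2188.9 * sqrt(0.090264^2 + 0.063288^2) = 241.307

241.307


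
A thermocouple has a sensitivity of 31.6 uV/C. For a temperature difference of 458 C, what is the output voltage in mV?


The thermocouple output V = sensitivity * dT.
V = 31.6 uV/C * 458 C
V = 14472.8 uV
V = 14.473 mV

14.473 mV


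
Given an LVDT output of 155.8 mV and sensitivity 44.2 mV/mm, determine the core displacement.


Displacement = Vout / sensitivity.
d = 155.8 / 44.2
d = 3.525 mm

3.525 mm


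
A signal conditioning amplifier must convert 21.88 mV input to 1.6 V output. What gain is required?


Gain = Vout / Vin (converting to same units).
G = 1.6 V / 21.88 mV
G = 1600.0 mV / 21.88 mV
G = 73.13

73.13


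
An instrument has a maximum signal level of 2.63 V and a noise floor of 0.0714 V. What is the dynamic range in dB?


Dynamic range = 20 * log10(Vmax / Vnoise).
DR = 20 * log10(2.63 / 0.0714)
DR = 20 * log10(36.83)
DR = 31.33 dB

31.33 dB


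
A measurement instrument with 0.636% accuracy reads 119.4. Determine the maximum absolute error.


Absolute error = (accuracy% / 100) * reading.
Error = (0.636 / 100) * 119.4
Error = 0.00636 * 119.4
Error = 0.7594

0.7594


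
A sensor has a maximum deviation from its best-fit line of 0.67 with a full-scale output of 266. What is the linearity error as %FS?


Linearity error = (max deviation / full scale) * 100%.
Linearity = (0.67 / 266) * 100
Linearity = 0.252 %FS

0.252 %FS


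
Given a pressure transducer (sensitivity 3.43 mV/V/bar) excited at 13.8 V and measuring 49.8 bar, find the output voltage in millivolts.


Output = sensitivity * Vex * P.
Vout = 3.43 * 13.8 * 49.8
Vout = 47.334 * 49.8
Vout = 2357.23 mV

2357.23 mV


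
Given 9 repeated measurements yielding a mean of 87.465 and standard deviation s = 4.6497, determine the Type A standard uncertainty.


The standard uncertainty for Type A evaluation is u = s / sqrt(n).
u = 4.6497 / sqrt(9)
u = 4.6497 / 3.0
u = 1.5499

1.5499


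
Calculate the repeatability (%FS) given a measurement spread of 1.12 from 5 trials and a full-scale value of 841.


Repeatability = (spread / full scale) * 100%.
R = (1.12 / 841) * 100
R = 0.133 %FS

0.133 %FS


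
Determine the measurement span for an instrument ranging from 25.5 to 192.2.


Span = upper range - lower range.
Span = 192.2 - (25.5)
Span = 166.7

166.7


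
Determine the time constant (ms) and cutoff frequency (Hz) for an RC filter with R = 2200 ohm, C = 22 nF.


Time constant: tau = R * C.
tau = 2200 * 2.20e-08 = 4.84e-05 s
tau = 0.0484 ms
Cutoff frequency: fc = 1 / (2*pi*R*C).
fc = 1 / (2*pi*4.84e-05) = 3288.33 Hz

tau = 0.0484 ms, fc = 3288.33 Hz
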